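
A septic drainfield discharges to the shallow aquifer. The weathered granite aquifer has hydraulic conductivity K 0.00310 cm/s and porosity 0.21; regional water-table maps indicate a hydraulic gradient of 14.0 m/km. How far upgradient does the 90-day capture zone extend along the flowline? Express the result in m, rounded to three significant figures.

16.1 m

K = 0.00310 cm/s × 864 = 2.678 m/d
Darcy flux q = K·i = 2.678 × 0.014 = 0.03750 m/d
Average linear velocity = 0.03750 / 0.21 = 0.1786 m/d
L = v × T = 0.1786 × 90 = 16.07 m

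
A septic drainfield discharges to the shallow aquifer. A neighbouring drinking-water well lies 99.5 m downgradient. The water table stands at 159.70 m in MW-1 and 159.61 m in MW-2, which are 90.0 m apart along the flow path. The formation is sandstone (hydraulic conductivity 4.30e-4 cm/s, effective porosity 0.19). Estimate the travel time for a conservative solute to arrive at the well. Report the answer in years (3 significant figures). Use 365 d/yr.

139 years

Hydraulic gradient i = (159.70 − 159.61) / 90.0 = 0.09 / 90.0 = 0.001000
K = 4.30e-4 cm/s × 864 = 0.3715 m/d
Darcy flux q = K·i = 0.3715 × 0.001000 = 3.715e-4 m/d
v = Ki/n = 0.3715·0.001000/0.19 = 0.001955 m/d
t = L / v = 99.5 / 0.001955 = 50890 d
   = 50890 / 365 = 139 yr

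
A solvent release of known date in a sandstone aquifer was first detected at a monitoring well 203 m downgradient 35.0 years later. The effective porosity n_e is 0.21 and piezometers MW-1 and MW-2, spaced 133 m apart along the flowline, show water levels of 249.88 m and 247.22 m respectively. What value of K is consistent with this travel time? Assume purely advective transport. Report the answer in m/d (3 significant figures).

Hydraulic gradient i = (249.88 − 247.22) / 133 = 2.66 / 133 = 0.02000
t = 35.0 years = 12780 d
v = L / t = 203 / 12780 = 0.01589 m/d
K = v · n / i = 0.01589 × 0.21 / 0.02000 = 0.167 m/d

0.167 m/d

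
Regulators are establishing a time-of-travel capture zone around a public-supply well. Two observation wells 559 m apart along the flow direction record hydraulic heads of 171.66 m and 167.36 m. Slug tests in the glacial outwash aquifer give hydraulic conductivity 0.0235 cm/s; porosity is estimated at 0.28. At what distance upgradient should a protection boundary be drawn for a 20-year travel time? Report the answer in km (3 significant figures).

Hydraulic gradient i = (171.66 − 167.36) / 559 = 4.30 / 559 = 0.007692
K = 0.0235 cm/s × 864 = 20.30 m/d
Specific discharge q = 20.30 × 0.007692 = 0.1562 m/d
Average linear velocity = 0.1562 / 0.28 = 0.5578 m/d
T = 20 yr × 365 = 7300 d
L = v × T = 0.5578 × 7300 = 4072 m
   = 4.07 km

4.07 km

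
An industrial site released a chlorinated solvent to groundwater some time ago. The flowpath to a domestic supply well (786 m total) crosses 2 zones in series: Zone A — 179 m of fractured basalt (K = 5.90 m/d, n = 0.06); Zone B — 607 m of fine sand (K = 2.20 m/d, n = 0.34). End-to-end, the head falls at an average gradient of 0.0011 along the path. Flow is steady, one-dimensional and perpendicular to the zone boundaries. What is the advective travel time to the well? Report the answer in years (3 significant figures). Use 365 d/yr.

Continuity: the same q passes through each zone, so ΔH = q·Σ(L_j/K_j) — the zones act as resistances in series.
Σ(L/K) = 179/5.90 + 607/2.20 = 30.34 + 275.9 = 306.2 d
K_eq = L_total / Σ(L/K) = 786 / 306.2 = 2.567 m/d
q = K_eq · i = 2.567 × 0.0011 = 0.002823 m/d (same in every zone)
Zone A: v = q/n = 0.002823/0.06 = 0.04705 m/d → t_A = 179/0.04705 = 3804 d
Zone B: v = q/n = 0.002823/0.34 = 0.008304 m/d → t_B = 607/0.008304 = 73100 d
Total t = 3804 + 73100 = 76910 d
   = 76910 / 365 = 211 yr

211 years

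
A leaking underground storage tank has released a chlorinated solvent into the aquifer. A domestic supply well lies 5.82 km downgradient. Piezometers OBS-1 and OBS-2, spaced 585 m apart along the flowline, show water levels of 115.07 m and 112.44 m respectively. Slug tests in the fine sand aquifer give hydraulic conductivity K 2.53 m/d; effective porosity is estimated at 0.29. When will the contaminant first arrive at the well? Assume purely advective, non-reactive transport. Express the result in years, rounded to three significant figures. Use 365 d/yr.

Hydraulic gradient i = (115.07 − 112.44) / 585 = 2.63 / 585 = 0.004496
Specific discharge q = 2.53 × 0.004496 = 0.01137 m/d
Average linear velocity = 0.01137 / 0.29 = 0.03922 m/d
L = 5.82 km = 5820 m
t = L / v = 5820 / 0.03922 = 148400 d
   = 148400 / 365 = 407 yr

407 years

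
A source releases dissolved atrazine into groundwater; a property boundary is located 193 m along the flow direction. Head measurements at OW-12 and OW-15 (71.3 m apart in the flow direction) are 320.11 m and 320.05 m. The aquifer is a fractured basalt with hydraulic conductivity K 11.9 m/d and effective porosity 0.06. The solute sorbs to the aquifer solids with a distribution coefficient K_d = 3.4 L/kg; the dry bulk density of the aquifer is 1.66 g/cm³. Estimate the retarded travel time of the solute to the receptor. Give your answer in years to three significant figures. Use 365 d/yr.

301 years

Hydraulic gradient i = (320.11 − 320.05) / 71.3 = 0.06 / 71.3 = 8.415e-4
Darcy flux q = K·i = 11.9 × 8.415e-4 = 0.01001 m/d
v = Ki/n = 11.9·8.415e-4/0.06 = 0.1669 m/d
Retardation R = 1 + ρ_b·K_d/n = 1 + 1.66×3.4/0.06 = 95.07
Contaminant velocity v_c = v/R = 0.1669/95.07 = 0.001756 m/d
t = L/v_c = 193/0.001756 = 109900 d
   = 109900/365 = 301 yr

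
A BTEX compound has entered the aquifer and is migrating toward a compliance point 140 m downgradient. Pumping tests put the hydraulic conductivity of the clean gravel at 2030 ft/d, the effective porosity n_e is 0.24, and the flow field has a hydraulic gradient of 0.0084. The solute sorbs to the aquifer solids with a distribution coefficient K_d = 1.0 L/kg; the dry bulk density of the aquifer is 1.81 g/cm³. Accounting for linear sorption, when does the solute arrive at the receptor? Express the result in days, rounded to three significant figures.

55.2 days

K = 2030 ft/d × 0.3048 = 618.7 m/d
Darcy flux q = K·i = 618.7 × 0.0084 = 5.197 m/d
Seepage velocity v = q / n = 5.197 / 0.24 = 21.66 m/d
Retardation R = 1 + ρ_b·K_d/n = 1 + 1.81×1.0/0.24 = 8.542
Contaminant velocity v_c = v/R = 21.66/8.542 = 2.535 m/d
t = L/v_c = 140/2.535 = 55.22 d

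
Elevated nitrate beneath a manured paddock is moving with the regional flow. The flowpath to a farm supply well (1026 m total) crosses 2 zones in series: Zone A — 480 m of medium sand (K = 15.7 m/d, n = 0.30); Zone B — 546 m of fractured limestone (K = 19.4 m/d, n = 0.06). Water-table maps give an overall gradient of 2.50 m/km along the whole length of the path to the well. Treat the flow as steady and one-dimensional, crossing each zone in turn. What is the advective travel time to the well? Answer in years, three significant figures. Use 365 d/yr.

Steady 1-D flow in series ⇒ the Darcy flux q is identical in every zone and the zone head losses add (resistances L/K in series).
Σ(L/K) = 480/15.7 + 546/19.4 = 30.57 + 28.14 = 58.72 d
K_eq = L_total / Σ(L/K) = 1026 / 58.72 = 17.47 m/d
q = K_eq · i = 17.47 × 0.0025 = 0.04368 m/d (same in every zone)
Zone A: v = q/n = 0.04368/0.30 = 0.1456 m/d → t_A = 480/0.1456 = 3296 d
Zone B: v = q/n = 0.04368/0.06 = 0.7281 m/d → t_B = 546/0.7281 = 749.9 d
Total t = 3296 + 749.9 = 4046 d
   = 4046 / 365 = 11.1 yr

11.1 years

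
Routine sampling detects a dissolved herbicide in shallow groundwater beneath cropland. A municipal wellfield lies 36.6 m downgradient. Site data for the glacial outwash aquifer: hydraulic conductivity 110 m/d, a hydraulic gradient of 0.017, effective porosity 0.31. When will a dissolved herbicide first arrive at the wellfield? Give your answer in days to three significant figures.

6.07 days

Darcy flux q = K·i = 110 × 0.017 = 1.870 m/d
v = Ki/n = 110·0.017/0.31 = 6.032 m/d
t = L / v = 36.6 / 6.032 = 6.067 d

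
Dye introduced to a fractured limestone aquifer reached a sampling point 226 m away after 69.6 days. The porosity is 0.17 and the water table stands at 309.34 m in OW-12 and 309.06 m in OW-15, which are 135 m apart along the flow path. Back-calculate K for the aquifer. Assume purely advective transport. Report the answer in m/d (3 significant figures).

Hydraulic gradient i = (309.34 − 309.06) / 135 = 0.28 / 135 = 0.002074
v = L / t = 226 / 69.6 = 3.247 m/d
K = v · n / i = 3.247 × 0.17 / 0.002074 = 266 m/d

266 m/d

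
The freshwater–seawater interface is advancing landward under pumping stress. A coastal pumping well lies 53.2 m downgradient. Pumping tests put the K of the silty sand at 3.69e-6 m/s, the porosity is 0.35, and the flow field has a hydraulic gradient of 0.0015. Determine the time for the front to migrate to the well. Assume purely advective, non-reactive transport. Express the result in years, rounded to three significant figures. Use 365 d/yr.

K = 3.69e-6 m/s × 86400 s/d = 0.3188 m/d
Darcy flux q = K·i = 0.3188 × 0.0015 = 4.782e-4 m/d
Seepage velocity v = q / n = 4.782e-4 / 0.35 = 0.001366 m/d
t = L / v = 53.2 / 0.001366 = 38940 d
   = 38940 / 365 = 107 yr

107 years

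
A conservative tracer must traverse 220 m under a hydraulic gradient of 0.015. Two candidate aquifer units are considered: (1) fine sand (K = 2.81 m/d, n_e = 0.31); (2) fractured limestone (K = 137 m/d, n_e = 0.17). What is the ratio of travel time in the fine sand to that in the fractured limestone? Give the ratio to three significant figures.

Unit 1 (fine sand): v = 2.81×0.015/0.31 = 0.1360 m/d, t = 220/0.1360 = 1618 d
Unit 2 (fractured limestone): v = 137×0.015/0.17 = 12.09 m/d, t = 220/12.09 = 18.20 d
t(fine sand) / t(fractured limestone) = 1618/18.20 = 88.9

88.9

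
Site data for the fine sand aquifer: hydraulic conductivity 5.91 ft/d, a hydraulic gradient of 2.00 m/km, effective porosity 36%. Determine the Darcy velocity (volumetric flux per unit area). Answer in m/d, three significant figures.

0.00360 m/d

K = 5.91 ft/d × 0.3048 = 1.801 m/d
Darcy flux q = K·i = 1.801 × 0.0020 = 0.003603 m/d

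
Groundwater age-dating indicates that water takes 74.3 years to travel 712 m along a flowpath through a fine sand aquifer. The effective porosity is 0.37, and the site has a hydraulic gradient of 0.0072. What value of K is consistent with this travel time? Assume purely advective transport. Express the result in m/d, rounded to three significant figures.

1.35 m/d

t = 74.3 years = 27120 d
v = L / t = 712 / 27120 = 0.02625 m/d
K = v · n / i = 0.02625 × 0.37 / 0.0072 = 1.35 m/d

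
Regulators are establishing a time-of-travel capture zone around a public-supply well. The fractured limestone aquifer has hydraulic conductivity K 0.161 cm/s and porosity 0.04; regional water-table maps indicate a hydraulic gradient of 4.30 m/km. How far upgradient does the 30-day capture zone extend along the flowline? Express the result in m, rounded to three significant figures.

K = 0.161 cm/s × 864 = 139.1 m/d
Darcy flux q = K·i = 139.1 × 0.0043 = 0.5981 m/d
Seepage velocity v = q / n = 0.5981 / 0.04 = 14.95 m/d
L = v × T = 14.95 × 30 = 448.6 m

449 m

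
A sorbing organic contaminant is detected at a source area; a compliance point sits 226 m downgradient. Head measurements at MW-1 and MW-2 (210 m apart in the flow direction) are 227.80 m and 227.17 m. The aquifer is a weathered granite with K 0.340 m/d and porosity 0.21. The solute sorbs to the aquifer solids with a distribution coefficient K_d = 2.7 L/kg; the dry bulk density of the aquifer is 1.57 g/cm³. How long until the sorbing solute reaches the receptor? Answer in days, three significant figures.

Hydraulic gradient i = (227.80 − 227.17) / 210 = 0.63 / 210 = 0.003000
q = Ki = 0.340 × 0.003000 = 0.001020 m/d
Seepage velocity v = q / n = 0.001020 / 0.21 = 0.004857 m/d
Retardation R = 1 + ρ_b·K_d/n = 1 + 1.57×2.7/0.21 = 21.19
Contaminant velocity v_c = v/R = 0.004857/21.19 = 2.293e-4 m/d
t = L/v_c = 226/2.293e-4 = 985800 d

986000 days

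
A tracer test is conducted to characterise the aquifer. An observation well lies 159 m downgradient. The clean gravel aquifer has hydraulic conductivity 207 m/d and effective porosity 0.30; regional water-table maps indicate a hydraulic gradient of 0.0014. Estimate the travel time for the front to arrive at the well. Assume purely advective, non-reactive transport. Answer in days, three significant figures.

165 days

q = Ki = 207 × 0.0014 = 0.2898 m/d
v = Ki/n = 207·0.0014/0.30 = 0.9660 m/d
t = L / v = 159 / 0.9660 = 164.6 d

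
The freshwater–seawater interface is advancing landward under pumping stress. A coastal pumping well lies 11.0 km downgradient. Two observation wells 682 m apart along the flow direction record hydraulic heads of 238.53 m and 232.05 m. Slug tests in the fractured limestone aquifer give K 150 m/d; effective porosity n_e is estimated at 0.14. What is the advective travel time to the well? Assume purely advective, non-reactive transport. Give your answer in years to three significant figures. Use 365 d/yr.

2.96 years

Hydraulic gradient i = (238.53 − 232.05) / 682 = 6.48 / 682 = 0.009501
q = Ki = 150 × 0.009501 = 1.425 m/d
Average linear velocity = 1.425 / 0.14 = 10.18 m/d
L = 11.0 km = 11000 m
t = L / v = 11000 / 10.18 = 1081 d
   = 1081 / 365 = 2.96 yr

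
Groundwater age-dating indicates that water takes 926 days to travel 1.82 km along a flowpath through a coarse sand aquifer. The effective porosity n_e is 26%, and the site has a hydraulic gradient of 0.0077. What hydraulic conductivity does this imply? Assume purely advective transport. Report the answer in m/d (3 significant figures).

L = 1.82 km = 1820 m
v = L / t = 1820 / 926 = 1.965 m/d
K = v · n / i = 1.965 × 0.26 / 0.0077 = 66.4 m/d

66.4 m/d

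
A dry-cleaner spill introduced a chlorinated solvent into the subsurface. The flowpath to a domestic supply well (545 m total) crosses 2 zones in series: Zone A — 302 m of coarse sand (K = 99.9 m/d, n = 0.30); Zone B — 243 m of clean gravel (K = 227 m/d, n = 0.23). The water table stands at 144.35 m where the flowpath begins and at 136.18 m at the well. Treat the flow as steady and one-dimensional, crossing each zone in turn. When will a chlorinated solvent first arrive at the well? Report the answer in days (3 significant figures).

73.4 days

Total head drop ΔH = 144.35 − 136.18 = 8.17 m
Steady 1-D flow in series ⇒ the Darcy flux q is identical in every zone and the zone head losses add (resistances L/K in series).
Σ(L/K) = 302/99.9 + 243/227 = 3.023 + 1.070 = 4.094 d
q = ΔH / Σ(L/K) = 8.17 / 4.094 = 1.996 m/d (same in every zone)
Zone A: v = q/n = 1.996/0.30 = 6.653 m/d → t_A = 302/6.653 = 45.39 d
Zone B: v = q/n = 1.996/0.23 = 8.678 m/d → t_B = 243/8.678 = 28.00 d
Total t = 45.39 + 28.00 = 73.40 d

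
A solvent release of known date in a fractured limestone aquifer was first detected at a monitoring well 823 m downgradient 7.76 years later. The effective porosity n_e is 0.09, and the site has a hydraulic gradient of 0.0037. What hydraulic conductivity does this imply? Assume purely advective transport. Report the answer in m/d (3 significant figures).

t = 7.76 years = 2832 d
v = L / t = 823 / 2832 = 0.2906 m/d
K = v · n / i = 0.2906 × 0.09 / 0.0037 = 7.07 m/d

7.07 m/d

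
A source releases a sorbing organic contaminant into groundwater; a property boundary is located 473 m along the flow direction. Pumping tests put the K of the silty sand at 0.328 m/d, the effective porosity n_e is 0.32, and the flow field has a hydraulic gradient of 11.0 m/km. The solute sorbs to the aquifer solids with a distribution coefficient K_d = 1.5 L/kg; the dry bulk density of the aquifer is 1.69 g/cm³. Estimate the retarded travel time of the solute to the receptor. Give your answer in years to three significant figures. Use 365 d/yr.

1030 years

Specific discharge q = 0.328 × 0.011 = 0.003608 m/d
Average linear velocity = 0.003608 / 0.32 = 0.01128 m/d
Retardation R = 1 + ρ_b·K_d/n = 1 + 1.69×1.5/0.32 = 8.922
Contaminant velocity v_c = v/R = 0.01128/8.922 = 0.001264 m/d
t = L/v_c = 473/0.001264 = 374300 d
   = 374300/365 = 1030 yr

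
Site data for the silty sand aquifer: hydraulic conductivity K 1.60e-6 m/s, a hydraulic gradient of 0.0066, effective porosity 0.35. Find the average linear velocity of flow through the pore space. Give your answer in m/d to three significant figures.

K = 1.60e-6 m/s × 86400 s/d = 0.1382 m/d
q = Ki = 0.1382 × 0.0066 = 9.124e-4 m/d
Seepage velocity v = q / n = 9.124e-4 / 0.35 = 0.002607 m/d

0.00261 m/d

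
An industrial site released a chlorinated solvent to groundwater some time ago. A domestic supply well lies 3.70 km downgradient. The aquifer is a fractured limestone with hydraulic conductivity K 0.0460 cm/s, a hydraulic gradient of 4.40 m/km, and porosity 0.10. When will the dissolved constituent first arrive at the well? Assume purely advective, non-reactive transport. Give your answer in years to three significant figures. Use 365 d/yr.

K = 0.0460 cm/s × 864 = 39.74 m/d
Darcy flux q = K·i = 39.74 × 0.0044 = 0.1749 m/d
Average linear velocity = 0.1749 / 0.10 = 1.749 m/d
L = 3.70 km = 3700 m
t = L / v = 3700 / 1.749 = 2116 d
   = 2116 / 365 = 5.80 yr

5.80 years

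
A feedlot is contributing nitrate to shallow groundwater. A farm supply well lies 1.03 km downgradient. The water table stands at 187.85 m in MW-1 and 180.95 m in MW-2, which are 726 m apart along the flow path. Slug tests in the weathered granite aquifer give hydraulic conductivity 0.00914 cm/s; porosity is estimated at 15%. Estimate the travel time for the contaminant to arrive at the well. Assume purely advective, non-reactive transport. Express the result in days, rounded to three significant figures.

Hydraulic gradient i = (187.85 − 180.95) / 726 = 6.90 / 726 = 0.009504
K = 0.00914 cm/s × 864 = 7.897 m/d
Darcy flux q = K·i = 7.897 × 0.009504 = 0.07505 m/d
v = Ki/n = 7.897·0.009504/0.15 = 0.5004 m/d
L = 1.03 km = 1030 m
t = L / v = 1030 / 0.5004 = 2059 d

2060 days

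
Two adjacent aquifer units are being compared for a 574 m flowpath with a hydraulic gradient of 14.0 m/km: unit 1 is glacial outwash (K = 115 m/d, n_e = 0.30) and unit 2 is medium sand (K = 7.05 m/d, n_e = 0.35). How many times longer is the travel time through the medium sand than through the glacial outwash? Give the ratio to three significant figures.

Unit 1 (glacial outwash): v = 115×0.014/0.30 = 5.367 m/d, t = 574/5.367 = 107.0 d
Unit 2 (medium sand): v = 7.05×0.014/0.35 = 0.2820 m/d, t = 574/0.2820 = 2035 d
t(medium sand) / t(glacial outwash) = 2035/107.0 = 19.0

19.0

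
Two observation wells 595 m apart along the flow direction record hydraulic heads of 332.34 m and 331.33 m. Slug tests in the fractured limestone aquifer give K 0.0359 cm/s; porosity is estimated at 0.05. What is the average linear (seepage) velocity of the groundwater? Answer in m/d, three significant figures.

1.05 m/d

Hydraulic gradient i = (332.34 − 331.33) / 595 = 1.01 / 595 = 0.001697
K = 0.0359 cm/s × 864 = 31.02 m/d
q = Ki = 31.02 × 0.001697 = 0.05265 m/d
Average linear velocity = 0.05265 / 0.05 = 1.053 m/d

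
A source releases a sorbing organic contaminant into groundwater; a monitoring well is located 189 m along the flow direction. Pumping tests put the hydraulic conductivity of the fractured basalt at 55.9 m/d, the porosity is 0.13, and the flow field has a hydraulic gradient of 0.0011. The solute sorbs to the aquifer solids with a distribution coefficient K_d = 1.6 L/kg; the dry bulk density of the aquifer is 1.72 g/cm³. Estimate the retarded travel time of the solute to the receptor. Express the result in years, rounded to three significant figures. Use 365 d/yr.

24.3 years

Specific discharge q = 55.9 × 0.0011 = 0.06149 m/d
v = Ki/n = 55.9·0.0011/0.13 = 0.4730 m/d
Retardation R = 1 + ρ_b·K_d/n = 1 + 1.72×1.6/0.13 = 22.17
Contaminant velocity v_c = v/R = 0.4730/22.17 = 0.02134 m/d
t = L/v_c = 189/0.02134 = 8858 d
   = 8858/365 = 24.3 yr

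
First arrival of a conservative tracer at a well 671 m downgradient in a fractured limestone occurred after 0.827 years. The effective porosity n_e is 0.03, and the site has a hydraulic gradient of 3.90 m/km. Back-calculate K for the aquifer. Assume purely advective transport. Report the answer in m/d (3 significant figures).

17.1 m/d

t = 0.827 years = 301.9 d
v = L / t = 671 / 301.9 = 2.223 m/d
K = v · n / i = 2.223 × 0.03 / 0.0039 = 17.1 m/d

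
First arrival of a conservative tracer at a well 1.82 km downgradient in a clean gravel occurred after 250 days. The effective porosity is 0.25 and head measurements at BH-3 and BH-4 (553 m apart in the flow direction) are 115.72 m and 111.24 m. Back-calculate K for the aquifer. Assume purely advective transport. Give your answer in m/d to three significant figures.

Hydraulic gradient i = (115.72 − 111.24) / 553 = 4.48 / 553 = 0.008101
L = 1.82 km = 1820 m
v = L / t = 1820 / 250 = 7.280 m/d
K = v · n / i = 7.280 × 0.25 / 0.008101 = 225 m/d

225 m/d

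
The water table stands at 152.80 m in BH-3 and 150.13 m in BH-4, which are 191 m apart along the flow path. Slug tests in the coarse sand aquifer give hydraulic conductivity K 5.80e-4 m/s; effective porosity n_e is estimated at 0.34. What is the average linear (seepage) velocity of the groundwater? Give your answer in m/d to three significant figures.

Hydraulic gradient i = (152.80 − 150.13) / 191 = 2.67 / 191 = 0.01398
K = 5.80e-4 m/s × 86400 s/d = 50.11 m/d
q = Ki = 50.11 × 0.01398 = 0.7005 m/d
v_s = q/n_e = 0.7005/0.34 = 2.060 m/d

2.06 m/d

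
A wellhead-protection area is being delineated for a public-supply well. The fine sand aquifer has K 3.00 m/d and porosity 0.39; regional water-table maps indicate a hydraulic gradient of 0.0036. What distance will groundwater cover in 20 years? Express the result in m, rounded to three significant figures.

Specific discharge q = 3.00 × 0.0036 = 0.01080 m/d
Average linear velocity = 0.01080 / 0.39 = 0.02769 m/d
T = 20 yr × 365 = 7300 d
L = v × T = 0.02769 × 7300 = 202.2 m

202 m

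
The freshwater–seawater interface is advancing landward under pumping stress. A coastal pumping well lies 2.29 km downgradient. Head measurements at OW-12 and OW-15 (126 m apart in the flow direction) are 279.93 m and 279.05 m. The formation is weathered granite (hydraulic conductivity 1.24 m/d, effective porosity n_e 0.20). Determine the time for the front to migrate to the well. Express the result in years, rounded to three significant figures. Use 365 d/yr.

145 years

Hydraulic gradient i = (279.93 − 279.05) / 126 = 0.88 / 126 = 0.006984
q = Ki = 1.24 × 0.006984 = 0.008660 m/d
v = Ki/n = 1.24·0.006984/0.20 = 0.04330 m/d
L = 2.29 km = 2290 m
t = L / v = 2290 / 0.04330 = 52880 d
   = 52880 / 365 = 145 yr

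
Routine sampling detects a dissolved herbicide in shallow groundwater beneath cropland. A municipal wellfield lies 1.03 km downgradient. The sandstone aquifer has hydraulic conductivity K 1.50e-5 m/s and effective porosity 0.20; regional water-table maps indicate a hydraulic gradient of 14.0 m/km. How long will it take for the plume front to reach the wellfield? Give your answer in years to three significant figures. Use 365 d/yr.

31.1 years

K = 1.50e-5 m/s × 86400 s/d = 1.296 m/d
Specific discharge q = 1.296 × 0.014 = 0.01814 m/d
v_s = q/n_e = 0.01814/0.20 = 0.09072 m/d
L = 1.03 km = 1030 m
t = L / v = 1030 / 0.09072 = 11350 d
   = 11350 / 365 = 31.1 yr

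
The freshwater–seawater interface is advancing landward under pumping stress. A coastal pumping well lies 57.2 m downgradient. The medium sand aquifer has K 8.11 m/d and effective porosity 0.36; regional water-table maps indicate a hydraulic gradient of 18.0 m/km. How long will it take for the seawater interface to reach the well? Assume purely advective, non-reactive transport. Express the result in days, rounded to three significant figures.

141 days

Darcy flux q = K·i = 8.11 × 0.018 = 0.1460 m/d
v_s = q/n_e = 0.1460/0.36 = 0.4055 m/d
t = L / v = 57.2 / 0.4055 = 141.1 d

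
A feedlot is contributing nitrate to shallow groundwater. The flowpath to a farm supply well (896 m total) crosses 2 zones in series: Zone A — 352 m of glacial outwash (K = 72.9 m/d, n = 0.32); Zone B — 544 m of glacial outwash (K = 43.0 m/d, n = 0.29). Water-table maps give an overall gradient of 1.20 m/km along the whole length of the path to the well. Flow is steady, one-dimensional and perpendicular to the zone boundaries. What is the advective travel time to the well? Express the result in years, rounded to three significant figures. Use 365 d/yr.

12.0 years

Steady 1-D flow in series ⇒ the Darcy flux q is identical in every zone and the zone head losses add (resistances L/K in series).
Σ(L/K) = 352/72.9 + 544/43.0 = 4.829 + 12.65 = 17.48 d
K_eq = L_total / Σ(L/K) = 896 / 17.48 = 51.26 m/d
q = K_eq · i = 51.26 × 0.0012 = 0.06151 m/d (same in every zone)
Zone A: v = q/n = 0.06151/0.32 = 0.1922 m/d → t_A = 352/0.1922 = 1831 d
Zone B: v = q/n = 0.06151/0.29 = 0.2121 m/d → t_B = 544/0.2121 = 2565 d
Total t = 1831 + 2565 = 4396 d
   = 4396 / 365 = 12.0 yr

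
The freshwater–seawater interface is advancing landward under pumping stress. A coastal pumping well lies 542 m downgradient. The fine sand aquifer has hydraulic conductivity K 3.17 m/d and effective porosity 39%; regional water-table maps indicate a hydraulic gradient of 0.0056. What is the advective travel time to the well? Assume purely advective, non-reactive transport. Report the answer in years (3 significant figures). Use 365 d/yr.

Specific discharge q = 3.17 × 0.0056 = 0.01775 m/d
v = Ki/n = 3.17·0.0056/0.39 = 0.04552 m/d
t = L / v = 542 / 0.04552 = 11910 d
   = 11910 / 365 = 32.6 yr

32.6 years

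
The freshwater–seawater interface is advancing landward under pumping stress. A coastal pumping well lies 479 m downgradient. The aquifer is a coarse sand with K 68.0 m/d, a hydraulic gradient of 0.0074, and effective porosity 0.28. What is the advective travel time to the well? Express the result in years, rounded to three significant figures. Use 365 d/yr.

0.730 years

Darcy flux q = K·i = 68.0 × 0.0074 = 0.5032 m/d
Seepage velocity v = q / n = 0.5032 / 0.28 = 1.797 m/d
t = L / v = 479 / 1.797 = 266.5 d
   = 266.5 / 365 = 0.730 yr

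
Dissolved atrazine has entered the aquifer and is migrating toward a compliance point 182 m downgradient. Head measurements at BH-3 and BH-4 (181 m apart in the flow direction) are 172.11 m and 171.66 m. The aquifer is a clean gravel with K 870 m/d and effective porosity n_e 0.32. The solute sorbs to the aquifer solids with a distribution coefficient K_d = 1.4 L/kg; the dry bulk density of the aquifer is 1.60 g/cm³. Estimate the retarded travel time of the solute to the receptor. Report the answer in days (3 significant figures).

Hydraulic gradient i = (172.11 − 171.66) / 181 = 0.45 / 181 = 0.002486
Specific discharge q = 870 × 0.002486 = 2.163 m/d
v = Ki/n = 870·0.002486/0.32 = 6.759 m/d
Retardation R = 1 + ρ_b·K_d/n = 1 + 1.60×1.4/0.32 = 8.000
Contaminant velocity v_c = v/R = 6.759/8.000 = 0.8449 m/d
t = L/v_c = 182/0.8449 = 215.4 d

215 days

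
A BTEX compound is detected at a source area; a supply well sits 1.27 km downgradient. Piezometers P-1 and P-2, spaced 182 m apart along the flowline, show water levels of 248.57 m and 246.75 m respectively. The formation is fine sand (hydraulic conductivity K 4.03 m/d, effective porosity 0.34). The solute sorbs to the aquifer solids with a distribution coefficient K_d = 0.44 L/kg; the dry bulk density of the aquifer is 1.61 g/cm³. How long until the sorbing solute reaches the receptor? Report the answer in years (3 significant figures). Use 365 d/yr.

Hydraulic gradient i = (248.57 − 246.75) / 182 = 1.82 / 182 = 0.01000
Darcy flux q = K·i = 4.03 × 0.01000 = 0.04030 m/d
v = Ki/n = 4.03·0.01000/0.34 = 0.1185 m/d
Retardation R = 1 + ρ_b·K_d/n = 1 + 1.61×0.44/0.34 = 3.084
Contaminant velocity v_c = v/R = 0.1185/3.084 = 0.03844 m/d
L = 1.27 km = 1270 m
t = L/v_c = 1270/0.03844 = 33040 d
   = 33040/365 = 90.5 yr

90.5 years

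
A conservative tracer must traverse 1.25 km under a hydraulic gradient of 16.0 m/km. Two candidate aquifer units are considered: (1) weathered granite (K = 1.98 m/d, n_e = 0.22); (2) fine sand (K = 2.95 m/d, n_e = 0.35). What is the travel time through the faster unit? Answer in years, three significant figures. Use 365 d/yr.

Unit 1 (weathered granite): v = 1.98×0.016/0.22 = 0.1440 m/d, t = 1250/0.1440 = 8681 d
Unit 2 (fine sand): v = 2.95×0.016/0.35 = 0.1349 m/d, t = 1250/0.1349 = 9269 d
Faster: 8681 d / 365 = 23.8 yr

23.8 years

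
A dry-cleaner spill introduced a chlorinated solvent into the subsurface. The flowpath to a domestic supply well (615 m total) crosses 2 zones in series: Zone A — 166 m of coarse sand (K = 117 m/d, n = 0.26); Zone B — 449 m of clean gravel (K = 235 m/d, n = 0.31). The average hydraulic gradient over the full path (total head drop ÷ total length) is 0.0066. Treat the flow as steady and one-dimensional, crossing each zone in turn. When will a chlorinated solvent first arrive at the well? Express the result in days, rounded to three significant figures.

Continuity: the same q passes through each zone, so ΔH = q·Σ(L_j/K_j) — the zones act as resistances in series.
Σ(L/K) = 166/117 + 449/235 = 1.419 + 1.911 = 3.329 d
K_eq = L_total / Σ(L/K) = 615 / 3.329 = 184.7 m/d
q = K_eq · i = 184.7 × 0.0066 = 1.219 m/d (same in every zone)
Zone A: v = q/n = 1.219/0.26 = 4.689 m/d → t_A = 166/4.689 = 35.40 d
Zone B: v = q/n = 1.219/0.31 = 3.933 m/d → t_B = 449/3.933 = 114.2 d
Total t = 35.40 + 114.2 = 149.6 d

150 days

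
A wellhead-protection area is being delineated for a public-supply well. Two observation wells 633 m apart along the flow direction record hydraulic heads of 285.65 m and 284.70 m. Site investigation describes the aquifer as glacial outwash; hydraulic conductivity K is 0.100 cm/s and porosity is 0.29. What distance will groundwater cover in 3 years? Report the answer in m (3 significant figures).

Hydraulic gradient i = (285.65 − 284.70) / 633 = 0.95 / 633 = 0.001501
K = 0.100 cm/s × 864 = 86.40 m/d
Specific discharge q = 86.40 × 0.001501 = 0.1297 m/d
Seepage velocity v = q / n = 0.1297 / 0.29 = 0.4471 m/d
T = 3 yr × 365 = 1095 d
L = v × T = 0.4471 × 1095 = 489.6 m

490 m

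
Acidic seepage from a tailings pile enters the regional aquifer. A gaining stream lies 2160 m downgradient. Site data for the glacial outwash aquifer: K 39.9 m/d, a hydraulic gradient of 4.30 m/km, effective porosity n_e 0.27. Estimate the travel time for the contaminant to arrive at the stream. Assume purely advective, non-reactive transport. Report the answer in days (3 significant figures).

q = Ki = 39.9 × 0.0043 = 0.1716 m/d
Seepage velocity v = q / n = 0.1716 / 0.27 = 0.6354 m/d
t = L / v = 2160 / 0.6354 = 3399 d

3400 days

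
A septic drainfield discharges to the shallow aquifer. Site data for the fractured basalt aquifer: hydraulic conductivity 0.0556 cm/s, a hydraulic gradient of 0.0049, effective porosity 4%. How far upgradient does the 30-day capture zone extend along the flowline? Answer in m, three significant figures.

177 m

K = 0.0556 cm/s × 864 = 48.04 m/d
Darcy flux q = K·i = 48.04 × 0.0049 = 0.2354 m/d
Seepage velocity v = q / n = 0.2354 / 0.04 = 5.885 m/d
L = v × T = 5.885 × 30 = 176.5 m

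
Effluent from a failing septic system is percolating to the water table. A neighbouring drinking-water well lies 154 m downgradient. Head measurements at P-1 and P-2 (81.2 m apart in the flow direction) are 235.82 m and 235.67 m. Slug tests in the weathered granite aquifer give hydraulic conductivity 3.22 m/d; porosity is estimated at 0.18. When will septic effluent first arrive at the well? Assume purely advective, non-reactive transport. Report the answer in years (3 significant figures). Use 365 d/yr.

12.8 years

Hydraulic gradient i = (235.82 − 235.67) / 81.2 = 0.15 / 81.2 = 0.001847
Specific discharge q = 3.22 × 0.001847 = 0.005948 m/d
Seepage velocity v = q / n = 0.005948 / 0.18 = 0.03305 m/d
t = L / v = 154 / 0.03305 = 4660 d
   = 4660 / 365 = 12.8 yr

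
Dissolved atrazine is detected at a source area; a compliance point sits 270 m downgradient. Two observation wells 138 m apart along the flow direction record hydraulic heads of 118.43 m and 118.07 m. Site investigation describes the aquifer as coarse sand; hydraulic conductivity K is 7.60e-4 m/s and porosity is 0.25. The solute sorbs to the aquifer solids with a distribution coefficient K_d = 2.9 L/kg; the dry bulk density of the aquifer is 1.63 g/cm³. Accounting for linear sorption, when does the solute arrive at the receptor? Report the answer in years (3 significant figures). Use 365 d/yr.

Hydraulic gradient i = (118.43 − 118.07) / 138 = 0.36 / 138 = 0.002609
K = 7.60e-4 m/s × 86400 s/d = 65.66 m/d
Specific discharge q = 65.66 × 0.002609 = 0.1713 m/d
v = Ki/n = 65.66·0.002609/0.25 = 0.6852 m/d
Retardation R = 1 + ρ_b·K_d/n = 1 + 1.63×2.9/0.25 = 19.91
Contaminant velocity v_c = v/R = 0.6852/19.91 = 0.03442 m/d
t = L/v_c = 270/0.03442 = 7845 d
   = 7845/365 = 21.5 yr

21.5 years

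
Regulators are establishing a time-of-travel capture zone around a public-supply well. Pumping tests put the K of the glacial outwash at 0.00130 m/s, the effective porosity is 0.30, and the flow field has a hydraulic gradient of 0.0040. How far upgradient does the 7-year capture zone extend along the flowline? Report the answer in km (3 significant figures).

K = 0.00130 m/s × 86400 s/d = 112.3 m/d
q = Ki = 112.3 × 0.0040 = 0.4493 m/d
v = Ki/n = 112.3·0.0040/0.30 = 1.498 m/d
T = 7 yr × 365 = 2555 d
L = v × T = 1.498 × 2555 = 3826 m
   = 3.83 km

3.83 km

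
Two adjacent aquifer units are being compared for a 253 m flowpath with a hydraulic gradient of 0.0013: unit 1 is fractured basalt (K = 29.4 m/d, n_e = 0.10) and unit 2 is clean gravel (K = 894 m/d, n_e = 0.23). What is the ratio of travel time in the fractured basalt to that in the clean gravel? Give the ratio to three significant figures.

Unit 1 (fractured basalt): v = 29.4×0.0013/0.10 = 0.3822 m/d, t = 253/0.3822 = 662.0 d
Unit 2 (clean gravel): v = 894×0.0013/0.23 = 5.053 m/d, t = 253/5.053 = 50.07 d
t(fractured basalt) / t(clean gravel) = 662.0/50.07 = 13.2

13.2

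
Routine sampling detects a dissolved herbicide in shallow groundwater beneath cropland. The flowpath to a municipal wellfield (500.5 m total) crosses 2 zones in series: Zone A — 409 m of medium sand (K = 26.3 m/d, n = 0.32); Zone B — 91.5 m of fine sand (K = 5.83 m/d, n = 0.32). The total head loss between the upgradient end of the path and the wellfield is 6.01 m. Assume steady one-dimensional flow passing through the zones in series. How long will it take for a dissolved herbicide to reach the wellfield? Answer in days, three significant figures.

Continuity: the same q passes through each zone, so ΔH = q·Σ(L_j/K_j) — the zones act as resistances in series.
Σ(L/K) = 409/26.3 + 91.5/5.83 = 15.55 + 15.69 = 31.25 d
q = ΔH / Σ(L/K) = 6.01 / 31.25 = 0.1923 m/d (same in every zone)
Zone A: v = q/n = 0.1923/0.32 = 0.6011 m/d → t_A = 409/0.6011 = 680.4 d
Zone B: v = q/n = 0.1923/0.32 = 0.6011 m/d → t_B = 91.5/0.6011 = 152.2 d
Total t = 680.4 + 152.2 = 832.7 d

833 days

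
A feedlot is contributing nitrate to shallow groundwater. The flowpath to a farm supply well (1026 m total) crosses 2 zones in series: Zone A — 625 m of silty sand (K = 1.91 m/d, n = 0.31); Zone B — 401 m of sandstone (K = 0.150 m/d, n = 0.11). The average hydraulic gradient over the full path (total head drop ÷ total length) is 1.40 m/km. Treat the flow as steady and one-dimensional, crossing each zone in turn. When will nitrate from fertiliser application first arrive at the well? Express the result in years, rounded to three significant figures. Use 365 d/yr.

Steady 1-D flow in series ⇒ the Darcy flux q is identical in every zone and the zone head losses add (resistances L/K in series).
Σ(L/K) = 625/1.91 + 401/0.150 = 327.2 + 2673 = 3001 d
K_eq = L_total / Σ(L/K) = 1026 / 3001 = 0.3419 m/d
q = K_eq · i = 0.3419 × 0.0014 = 4.787e-4 m/d (same in every zone)
Zone A: v = q/n = 4.787e-4/0.31 = 0.001544 m/d → t_A = 625/0.001544 = 404700 d
Zone B: v = q/n = 4.787e-4/0.11 = 0.004352 m/d → t_B = 401/0.004352 = 92140 d
Total t = 404700 + 92140 = 496900 d
   = 496900 / 365 = 1360 yr

1360 years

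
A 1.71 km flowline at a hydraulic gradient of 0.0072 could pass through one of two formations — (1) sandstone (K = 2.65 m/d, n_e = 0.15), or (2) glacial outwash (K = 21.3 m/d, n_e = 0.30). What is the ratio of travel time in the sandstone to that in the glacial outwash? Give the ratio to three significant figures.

Unit 1 (sandstone): v = 2.65×0.0072/0.15 = 0.1272 m/d, t = 1710/0.1272 = 13440 d
Unit 2 (glacial outwash): v = 21.3×0.0072/0.30 = 0.5112 m/d, t = 1710/0.5112 = 3345 d
t(sandstone) / t(glacial outwash) = 13440/3345 = 4.02

4.02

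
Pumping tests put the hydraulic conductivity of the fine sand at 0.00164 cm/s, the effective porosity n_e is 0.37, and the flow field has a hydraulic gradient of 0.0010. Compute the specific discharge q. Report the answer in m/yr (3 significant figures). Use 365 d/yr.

K = 0.00164 cm/s × 864 = 1.417 m/d
Specific discharge q = 1.417 × 0.0010 = 0.001417 m/d
   = 0.001417 × 365 = 0.517 m/yr

0.517 m/yr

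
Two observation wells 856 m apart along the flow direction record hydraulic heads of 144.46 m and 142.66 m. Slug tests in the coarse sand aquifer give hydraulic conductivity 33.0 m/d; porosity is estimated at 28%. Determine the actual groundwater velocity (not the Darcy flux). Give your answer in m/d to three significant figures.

Hydraulic gradient i = (144.46 − 142.66) / 856 = 1.80 / 856 = 0.002103
q = Ki = 33.0 × 0.002103 = 0.06939 m/d
Seepage velocity v = q / n = 0.06939 / 0.28 = 0.2478 m/d

0.248 m/d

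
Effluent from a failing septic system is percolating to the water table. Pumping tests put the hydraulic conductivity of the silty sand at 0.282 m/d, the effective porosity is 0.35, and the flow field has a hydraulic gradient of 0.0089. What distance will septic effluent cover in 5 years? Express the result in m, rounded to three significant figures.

13.1 m

q = Ki = 0.282 × 0.0089 = 0.002510 m/d
v = Ki/n = 0.282·0.0089/0.35 = 0.007171 m/d
T = 5 yr × 365 = 1825 d
L = v × T = 0.007171 × 1825 = 13.09 m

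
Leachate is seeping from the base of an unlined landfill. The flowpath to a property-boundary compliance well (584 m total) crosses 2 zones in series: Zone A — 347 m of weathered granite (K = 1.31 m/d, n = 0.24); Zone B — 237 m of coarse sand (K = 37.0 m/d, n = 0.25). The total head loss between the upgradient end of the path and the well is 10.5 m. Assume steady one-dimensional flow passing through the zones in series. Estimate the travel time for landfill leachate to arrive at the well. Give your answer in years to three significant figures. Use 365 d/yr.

10.1 years

Continuity: the same q passes through each zone, so ΔH = q·Σ(L_j/K_j) — the zones act as resistances in series.
Σ(L/K) = 347/1.31 + 237/37.0 = 264.9 + 6.405 = 271.3 d
q = ΔH / Σ(L/K) = 10.5 / 271.3 = 0.03870 m/d (same in every zone)
Zone A: v = q/n = 0.03870/0.24 = 0.1613 m/d → t_A = 347/0.1613 = 2152 d
Zone B: v = q/n = 0.03870/0.25 = 0.1548 m/d → t_B = 237/0.1548 = 1531 d
Total t = 2152 + 1531 = 3683 d
   = 3683 / 365 = 10.1 yr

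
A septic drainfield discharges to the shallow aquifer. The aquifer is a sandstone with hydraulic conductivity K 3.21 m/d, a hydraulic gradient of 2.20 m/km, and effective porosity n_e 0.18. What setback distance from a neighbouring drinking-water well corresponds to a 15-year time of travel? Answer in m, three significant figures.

215 m

q = Ki = 3.21 × 0.0022 = 0.007062 m/d
v = Ki/n = 3.21·0.0022/0.18 = 0.03923 m/d
T = 15 yr × 365 = 5475 d
L = v × T = 0.03923 × 5475 = 214.8 m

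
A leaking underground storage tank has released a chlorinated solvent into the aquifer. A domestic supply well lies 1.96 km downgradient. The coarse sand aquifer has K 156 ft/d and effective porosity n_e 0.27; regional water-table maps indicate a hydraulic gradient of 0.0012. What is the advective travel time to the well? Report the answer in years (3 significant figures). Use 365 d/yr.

K = 156 ft/d × 0.3048 = 47.55 m/d
Darcy flux q = K·i = 47.55 × 0.0012 = 0.05706 m/d
Average linear velocity = 0.05706 / 0.27 = 0.2113 m/d
L = 1.96 km = 1960 m
t = L / v = 1960 / 0.2113 = 9275 d
   = 9275 / 365 = 25.4 yr

25.4 years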